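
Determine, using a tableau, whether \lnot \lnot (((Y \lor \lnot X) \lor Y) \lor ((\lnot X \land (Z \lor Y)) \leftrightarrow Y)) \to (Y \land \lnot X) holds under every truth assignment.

Assume the negation and expand:
Initial set: {\lnot (\lnot \lnot (((Y \lor \lnot X) \lor Y) \lor ((\lnot X \land (Z \lor Y)) \leftrightarrow Y)) \to (Y \land \lnot X))}.
\lnot (\lnot \lnot (((Y \lor \lnot X) \lor Y) \lor ((\lnot X \land (Z \lor Y)) \leftrightarrow Y)) \to (Y \land \lnot X)): α-rule — add \lnot \lnot (((Y \lor \lnot X) \lor Y) \lor ((\lnot X \land (Z \lor Y)) \leftrightarrow Y)), \lnot (Y \land \lnot X).
\lnot \lnot (((Y \lor \lnot X) \lor Y) \lor ((\lnot X \land (Z \lor Y)) \leftrightarrow Y)): drop double negation, giving (((Y \lor \lnot X) \lor Y) \lor ((\lnot X \land (Z \lor Y)) \leftrightarrow Y)).
\lnot (Y \land \lnot X): β-rule — branch into \lnot Y  //  \lnot \lnot X.
  branch 1 (add \lnot Y):
    (((Y \lor \lnot X) \lor Y) \lor ((\lnot X \land (Z \lor Y)) \leftrightarrow Y)): β-rule — branch into ((Y \lor \lnot X) \lor Y)  //  ((\lnot X \land (Z \lor Y)) \leftrightarrow Y).
      branch 1.1 (add ((Y \lor \lnot X) \lor Y)):
        ((Y \lor \lnot X) \lor Y): β-rule — branch into (Y \lor \lnot X)  //  Y.
          branch 1.1.1 (add (Y \lor \lnot X)):
            (Y \lor \lnot X): β-rule — branch into Y  //  \lnot X.
              branch 1.1.1.1 (add Y):
                × closes — contains both Y and \lnot Y.
              branch 1.1.1.2 (add \lnot X):
                ○ open, literals {X=false, Y=false}.
          branch 1.1.2 (add Y):
            × closes — contains both Y and \lnot Y.
      branch 1.2 (add ((\lnot X \land (Z \lor Y)) \leftrightarrow Y)):
        ((\lnot X \land (Z \lor Y)) \leftrightarrow Y): β-rule — branch into (\lnot X \land (Z \lor Y)), Y  //  \lnot (\lnot X \land (Z \lor Y)), \lnot Y.
          branch 1.2.1 (add (\lnot X \land (Z \lor Y)), Y):
            × closes — contains both Y and \lnot Y.
          branch 1.2.2 (add \lnot (\lnot X \land (Z \lor Y)), \lnot Y):
            \lnot (\lnot X \land (Z \lor Y)): β-rule — branch into \lnot \lnot X  //  \lnot (Z \lor Y).
              branch 1.2.2.1 (add \lnot \lnot X):
                ○ open, literals {X=true, Y=false}.
              branch 1.2.2.2 (add \lnot (Z \lor Y)):
                \lnot (Z \lor Y): α-rule — add \lnot Z, \lnot Y.
                ○ open, literals {Y=false, Z=false}.
  branch 2 (add \lnot \lnot X):
    (((Y \lor \lnot X) \lor Y) \lor ((\lnot X \land (Z \lor Y)) \leftrightarrow Y)): β-rule — branch into ((Y \lor \lnot X) \lor Y)  //  ((\lnot X \land (Z \lor Y)) \leftrightarrow Y).
      branch 2.1 (add ((Y \lor \lnot X) \lor Y)):
        ((Y \lor \lnot X) \lor Y): β-rule — branch into (Y \lor \lnot X)  //  Y.
          branch 2.1.1 (add (Y \lor \lnot X)):
            (Y \lor \lnot X): β-rule — branch into Y  //  \lnot X.
              branch 2.1.1.1 (add Y):
                ○ open, literals {X=true, Y=true}.
              branch 2.1.1.2 (add \lnot X):
                × closes — contains both X and \lnot X.
          branch 2.1.2 (add Y):
            ○ open, literals {X=true, Y=true}.
      branch 2.2 (add ((\lnot X \land (Z \lor Y)) \leftrightarrow Y)):
        ((\lnot X \land (Z \lor Y)) \leftrightarrow Y): β-rule — branch into (\lnot X \land (Z \lor Y)), Y  //  \lnot (\lnot X \land (Z \lor Y)), \lnot Y.
          branch 2.2.1 (add (\lnot X \land (Z \lor Y)), Y):
            (\lnot X \land (Z \lor Y)): α-rule — add \lnot X, (Z \lor Y).
            × closes — contains both X and \lnot X.
          branch 2.2.2 (add \lnot (\lnot X \land (Z \lor Y)), \lnot Y):
            \lnot (\lnot X \land (Z \lor Y)): β-rule — branch into \lnot \lnot X  //  \lnot (Z \lor Y).
              branch 2.2.2.1 (add \lnot \lnot X):
                ○ open, literals {X=true, Y=false}.
              branch 2.2.2.2 (add \lnot (Z \lor Y)):
                \lnot (Z \lor Y): α-rule — add \lnot Z, \lnot Y.
                ○ open, literals {X=true, Y=false, Z=false}.
5 branches closed, 7 open.
An open branch gives a countermodel: X=false, Y=false (unmentioned atoms arbitrary); under it the original formula is false.

Not valid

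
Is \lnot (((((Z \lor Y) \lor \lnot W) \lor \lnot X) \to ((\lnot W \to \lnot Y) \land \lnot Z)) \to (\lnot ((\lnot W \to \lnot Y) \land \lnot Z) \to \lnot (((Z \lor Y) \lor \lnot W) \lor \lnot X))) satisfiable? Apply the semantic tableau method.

Unsatisfiable

Initial set: {\lnot (((((Z \lor Y) \lor \lnot W) \lor \lnot X) \to ((\lnot W \to \lnot Y) \land \lnot Z)) \to (\lnot ((\lnot W \to \lnot Y) \land \lnot Z) \to \lnot (((Z \lor Y) \lor \lnot W) \lor \lnot X)))}.
\lnot (((((Z \lor Y) \lor \lnot W) \lor \lnot X) \to ((\lnot W \to \lnot Y) \land \lnot Z)) \to (\lnot ((\lnot W \to \lnot Y) \land \lnot Z) \to \lnot (((Z \lor Y) \lor \lnot W) \lor \lnot X))): α-rule — add ((((Z \lor Y) \lor \lnot W) \lor \lnot X) \to ((\lnot W \to \lnot Y) \land \lnot Z)), \lnot (\lnot ((\lnot W \to \lnot Y) \land \lnot Z) \to \lnot (((Z \lor Y) \lor \lnot W) \lor \lnot X)).
\lnot (\lnot ((\lnot W \to \lnot Y) \land \lnot Z) \to \lnot (((Z \lor Y) \lor \lnot W) \lor \lnot X)): α-rule — add \lnot ((\lnot W \to \lnot Y) \land \lnot Z), \lnot \lnot (((Z \lor Y) \lor \lnot W) \lor \lnot X).
((((Z \lor Y) \lor \lnot W) \lor \lnot X) \to ((\lnot W \to \lnot Y) \land \lnot Z)): β-rule — branch into \lnot (((Z \lor Y) \lor \lnot W) \lor \lnot X)  //  ((\lnot W \to \lnot Y) \land \lnot Z).
  branch 1 (add \lnot (((Z \lor Y) \lor \lnot W) \lor \lnot X)):
    \lnot (((Z \lor Y) \lor \lnot W) \lor \lnot X): α-rule — add \lnot ((Z \lor Y) \lor \lnot W), \lnot \lnot X.
    \lnot ((Z \lor Y) \lor \lnot W): α-rule — add \lnot (Z \lor Y), \lnot \lnot W.
    \lnot (Z \lor Y): α-rule — add \lnot Z, \lnot Y.
    \lnot ((\lnot W \to \lnot Y) \land \lnot Z): β-rule — branch into \lnot (\lnot W \to \lnot Y)  //  \lnot \lnot Z.
      branch 1.1 (add \lnot (\lnot W \to \lnot Y)):
        \lnot (\lnot W \to \lnot Y): α-rule — add \lnot W, \lnot \lnot Y.
        × closes — contains both W and \lnot W.
      branch 1.2 (add \lnot \lnot Z):
        × closes — contains both Z and \lnot Z.
  branch 2 (add ((\lnot W \to \lnot Y) \land \lnot Z)):
    ((\lnot W \to \lnot Y) \land \lnot Z): α-rule — add (\lnot W \to \lnot Y), \lnot Z.
    \lnot ((\lnot W \to \lnot Y) \land \lnot Z): β-rule — branch into \lnot (\lnot W \to \lnot Y)  //  \lnot \lnot Z.
      branch 2.1 (add \lnot (\lnot W \to \lnot Y)):
        \lnot (\lnot W \to \lnot Y): α-rule — add \lnot W, \lnot \lnot Y.
        \lnot \lnot (((Z \lor Y) \lor \lnot W) \lor \lnot X): β-rule — branch into ((Z \lor Y) \lor \lnot W)  //  \lnot X.
          branch 2.1.1 (add ((Z \lor Y) \lor \lnot W)):
            (\lnot W \to \lnot Y): β-rule — branch into \lnot \lnot W  //  \lnot Y.
              branch 2.1.1.1 (add \lnot \lnot W):
                × closes — contains both W and \lnot W.
              branch 2.1.1.2 (add \lnot Y):
                × closes — contains both Y and \lnot Y.
          branch 2.1.2 (add \lnot X):
            (\lnot W \to \lnot Y): β-rule — branch into \lnot \lnot W  //  \lnot Y.
              branch 2.1.2.1 (add \lnot \lnot W):
                × closes — contains both W and \lnot W.
              branch 2.1.2.2 (add \lnot Y):
                × closes — contains both Y and \lnot Y.
      branch 2.2 (add \lnot \lnot Z):
        × closes — contains both Z and \lnot Z.
All 7 branches close.
Every branch closed; the formula is unsatisfiable.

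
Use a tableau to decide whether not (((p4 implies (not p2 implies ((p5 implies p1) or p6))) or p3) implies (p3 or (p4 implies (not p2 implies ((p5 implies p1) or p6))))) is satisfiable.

Initial set: {not (((p4 implies (not p2 implies ((p5 implies p1) or p6))) or p3) implies (p3 or (p4 implies (not p2 implies ((p5 implies p1) or p6)))))}.
not (((p4 implies (not p2 implies ((p5 implies p1) or p6))) or p3) implies (p3 or (p4 implies (not p2 implies ((p5 implies p1) or p6))))): α-rule — add ((p4 implies (not p2 implies ((p5 implies p1) or p6))) or p3), not (p3 or (p4 implies (not p2 implies ((p5 implies p1) or p6)))).
not (p3 or (p4 implies (not p2 implies ((p5 implies p1) or p6)))): α-rule — add not p3, not (p4 implies (not p2 implies ((p5 implies p1) or p6))).
not (p4 implies (not p2 implies ((p5 implies p1) or p6))): α-rule — add p4, not (not p2 implies ((p5 implies p1) or p6)).
not (not p2 implies ((p5 implies p1) or p6)): α-rule — add not p2, not ((p5 implies p1) or p6).
not ((p5 implies p1) or p6): α-rule — add not (p5 implies p1), not p6.
not (p5 implies p1): α-rule — add p5, not p1.
((p4 implies (not p2 implies ((p5 implies p1) or p6))) or p3): β-rule — branch into (p4 implies (not p2 implies ((p5 implies p1) or p6)))  //  p3.
  branch 1 (add (p4 implies (not p2 implies ((p5 implies p1) or p6)))):
    (p4 implies (not p2 implies ((p5 implies p1) or p6))): β-rule — branch into not p4  //  (not p2 implies ((p5 implies p1) or p6)).
      branch 1.1 (add not p4):
        × closes — contains both p4 and not p4.
      branch 1.2 (add (not p2 implies ((p5 implies p1) or p6))):
        (not p2 implies ((p5 implies p1) or p6)): β-rule — branch into not not p2  //  ((p5 implies p1) or p6).
          branch 1.2.1 (add not not p2):
            × closes — contains both p2 and not p2.
          branch 1.2.2 (add ((p5 implies p1) or p6)):
            ((p5 implies p1) or p6): β-rule — branch into (p5 implies p1)  //  p6.
              branch 1.2.2.1 (add (p5 implies p1)):
                (p5 implies p1): β-rule — branch into not p5  //  p1.
                  branch 1.2.2.1.1 (add not p5):
                    × closes — contains both p5 and not p5.
                  branch 1.2.2.1.2 (add p1):
                    × closes — contains both p1 and not p1.
              branch 1.2.2.2 (add p6):
                × closes — contains both p6 and not p6.
  branch 2 (add p3):
    × closes — contains both p3 and not p3.
All 6 branches close.
Every branch closed; the formula is unsatisfiable.

Unsatisfiable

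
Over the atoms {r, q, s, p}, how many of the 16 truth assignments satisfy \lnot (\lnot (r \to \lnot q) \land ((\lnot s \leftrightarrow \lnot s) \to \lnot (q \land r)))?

16

Initial set: {\lnot (\lnot (r \to \lnot q) \land ((\lnot s \leftrightarrow \lnot s) \to \lnot (q \land r)))}.
\lnot (\lnot (r \to \lnot q) \land ((\lnot s \leftrightarrow \lnot s) \to \lnot (q \land r))): β-rule — branch into \lnot \lnot (r \to \lnot q)  //  \lnot ((\lnot s \leftrightarrow \lnot s) \to \lnot (q \land r)).
  branch 1 (add \lnot \lnot (r \to \lnot q)):
    \lnot \lnot (r \to \lnot q): β-rule — branch into \lnot r  //  \lnot q.
      branch 1.1 (add \lnot r):
        ○ open, literals {r=false}.
      branch 1.2 (add \lnot q):
        ○ open, literals {q=false}.
  branch 2 (add \lnot ((\lnot s \leftrightarrow \lnot s) \to \lnot (q \land r))):
    \lnot ((\lnot s \leftrightarrow \lnot s) \to \lnot (q \land r)): α-rule — add (\lnot s \leftrightarrow \lnot s), \lnot \lnot (q \land r).
    \lnot \lnot (q \land r): α-rule — add q, r.
    (\lnot s \leftrightarrow \lnot s): β-rule — branch into \lnot s, \lnot s  //  \lnot \lnot s, \lnot \lnot s.
      branch 2.1 (add \lnot s, \lnot s):
        ○ open, literals {q=true, r=true, s=false}.
      branch 2.2 (add \lnot \lnot s, \lnot \lnot s):
        ○ open, literals {q=true, r=true, s=true}.
0 branches closed, 4 open.
Each open branch fixes some atoms; the unmentioned ones are free. Counting distinct full assignments: branch {r=false} (q, s, p) contributes 8 new; branch {q=false} (r, s, p) contributes 4 new; branch {q=true, r=true, s=false} (p) contributes 2 new; branch {q=true, r=true, s=true} (p) contributes 2 new. Total: 16.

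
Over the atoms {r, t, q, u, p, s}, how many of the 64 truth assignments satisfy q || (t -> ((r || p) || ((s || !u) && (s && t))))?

62

Initial set: {(q || (t -> ((r || p) || ((s || !u) && (s && t)))))}.
(q || (t -> ((r || p) || ((s || !u) && (s && t))))): β-rule — branch into q  //  (t -> ((r || p) || ((s || !u) && (s && t)))).
  branch 1 (add q):
    ○ open, literals {q=T}.
  branch 2 (add (t -> ((r || p) || ((s || !u) && (s && t))))):
    (t -> ((r || p) || ((s || !u) && (s && t)))): β-rule — branch into !t  //  ((r || p) || ((s || !u) && (s && t))).
      branch 2.1 (add !t):
        ○ open, literals {t=F}.
      branch 2.2 (add ((r || p) || ((s || !u) && (s && t)))):
        ((r || p) || ((s || !u) && (s && t))): β-rule — branch into (r || p)  //  ((s || !u) && (s && t)).
          branch 2.2.1 (add (r || p)):
            (r || p): β-rule — branch into r  //  p.
              branch 2.2.1.1 (add r):
                ○ open, literals {r=T}.
              branch 2.2.1.2 (add p):
                ○ open, literals {p=T}.
          branch 2.2.2 (add ((s || !u) && (s && t))):
            ((s || !u) && (s && t)): α-rule — add (s || !u), (s && t).
            (s && t): α-rule — add s, t.
            (s || !u): β-rule — branch into s  //  !u.
              branch 2.2.2.1 (add s):
                ○ open, literals {s=T, t=T}.
              branch 2.2.2.2 (add !u):
                ○ open, literals {s=T, t=T, u=F}.
0 branches closed, 6 open.
Each open branch fixes some atoms; the unmentioned ones are free. Counting distinct full assignments: branch {q=T} (r, t, u, p, s) contributes 32 new; branch {t=F} (r, q, u, p, s) contributes 16 new; branch {r=T} (t, q, u, p, s) contributes 8 new; branch {p=T} (r, t, q, u, s) contributes 4 new; branch {s=T, t=T} (r, q, u, p) contributes 2 new; branch {s=T, t=T, u=F} (r, q, p) contributes 0 new. Total: 62.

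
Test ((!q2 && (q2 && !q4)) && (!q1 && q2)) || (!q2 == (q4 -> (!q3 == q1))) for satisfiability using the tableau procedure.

Satisfiable

Initial set: {(((!q2 && (q2 && !q4)) && (!q1 && q2)) || (!q2 == (q4 -> (!q3 == q1))))}.
(((!q2 && (q2 && !q4)) && (!q1 && q2)) || (!q2 == (q4 -> (!q3 == q1)))): β-rule — branch into ((!q2 && (q2 && !q4)) && (!q1 && q2))  //  (!q2 == (q4 -> (!q3 == q1))).
  branch 1 (add ((!q2 && (q2 && !q4)) && (!q1 && q2))):
    ((!q2 && (q2 && !q4)) && (!q1 && q2)): α-rule — add (!q2 && (q2 && !q4)), (!q1 && q2).
    (!q2 && (q2 && !q4)): α-rule — add !q2, (q2 && !q4).
    (!q1 && q2): α-rule — add !q1, q2.
    × closes — contains both q2 and !q2.
  branch 2 (add (!q2 == (q4 -> (!q3 == q1)))):
    (!q2 == (q4 -> (!q3 == q1))): β-rule — branch into !q2, (q4 -> (!q3 == q1))  //  !!q2, !(q4 -> (!q3 == q1)).
      branch 2.1 (add !q2, (q4 -> (!q3 == q1))):
        (q4 -> (!q3 == q1)): β-rule — branch into !q4  //  (!q3 == q1).
          branch 2.1.1 (add !q4):
            ○ open, literals {q2=0, q4=0}.
          branch 2.1.2 (add (!q3 == q1)):
            (!q3 == q1): β-rule — branch into !q3, q1  //  !!q3, !q1.
              branch 2.1.2.1 (add !q3, q1):
                ○ open, literals {q1=1, q2=0, q3=0}.
              branch 2.1.2.2 (add !!q3, !q1):
                ○ open, literals {q1=0, q2=0, q3=1}.
      branch 2.2 (add !!q2, !(q4 -> (!q3 == q1))):
        !(q4 -> (!q3 == q1)): α-rule — add q4, !(!q3 == q1).
        !(!q3 == q1): β-rule — branch into !q3, !q1  //  !!q3, q1.
          branch 2.2.1 (add !q3, !q1):
            ○ open, literals {q1=0, q2=1, q3=0, q4=1}.
          branch 2.2.2 (add !!q3, q1):
            ○ open, literals {q1=1, q2=1, q3=1, q4=1}.
1 branch closed, 5 open.
An open branch gives a satisfying assignment: q2=0, q4=0.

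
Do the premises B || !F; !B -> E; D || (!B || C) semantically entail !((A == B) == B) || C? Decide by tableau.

No

Initial set: {(B || !F); (!B -> E); (D || (!B || C)); !(!((A == B) == B) || C)}.
!(!((A == B) == B) || C): α-rule — add !!((A == B) == B), !C.
(B || !F): β-rule — branch into B  //  !F.
  branch 1 (add B):
    (!B -> E): β-rule — branch into !!B  //  E.
      branch 1.1 (add !!B):
        (D || (!B || C)): β-rule — branch into D  //  (!B || C).
          branch 1.1.1 (add D):
            !!((A == B) == B): β-rule — branch into (A == B), B  //  !(A == B), !B.
              branch 1.1.1.1 (add (A == B), B):
                (A == B): β-rule — branch into A, B  //  !A, !B.
                  branch 1.1.1.1.1 (add A, B):
                    ○ open, literals {A=1, B=1, C=0, D=1}.
                  branch 1.1.1.1.2 (add !A, !B):
                    × closes — contains both B and !B.
              branch 1.1.1.2 (add !(A == B), !B):
                × closes — contains both B and !B.
          branch 1.1.2 (add (!B || C)):
            !!((A == B) == B): β-rule — branch into (A == B), B  //  !(A == B), !B.
              branch 1.1.2.1 (add (A == B), B):
                (!B || C): β-rule — branch into !B  //  C.
                  branch 1.1.2.1.1 (add !B):
                    × closes — contains both B and !B.
                  branch 1.1.2.1.2 (add C):
                    × closes — contains both C and !C.
              branch 1.1.2.2 (add !(A == B), !B):
                × closes — contains both B and !B.
      branch 1.2 (add E):
        (D || (!B || C)): β-rule — branch into D  //  (!B || C).
          branch 1.2.1 (add D):
            !!((A == B) == B): β-rule — branch into (A == B), B  //  !(A == B), !B.
              branch 1.2.1.1 (add (A == B), B):
                (A == B): β-rule — branch into A, B  //  !A, !B.
                  branch 1.2.1.1.1 (add A, B):
                    ○ open, literals {A=1, B=1, C=0, D=1, E=1}.
                  branch 1.2.1.1.2 (add !A, !B):
                    × closes — contains both B and !B.
              branch 1.2.1.2 (add !(A == B), !B):
                × closes — contains both B and !B.
          branch 1.2.2 (add (!B || C)):
            !!((A == B) == B): β-rule — branch into (A == B), B  //  !(A == B), !B.
              branch 1.2.2.1 (add (A == B), B):
                (!B || C): β-rule — branch into !B  //  C.
                  branch 1.2.2.1.1 (add !B):
                    × closes — contains both B and !B.
                  branch 1.2.2.1.2 (add C):
                    × closes — contains both C and !C.
              branch 1.2.2.2 (add !(A == B), !B):
                × closes — contains both B and !B.
  branch 2 (add !F):
    (!B -> E): β-rule — branch into !!B  //  E.
      branch 2.1 (add !!B):
        (D || (!B || C)): β-rule — branch into D  //  (!B || C).
          branch 2.1.1 (add D):
            !!((A == B) == B): β-rule — branch into (A == B), B  //  !(A == B), !B.
              branch 2.1.1.1 (add (A == B), B):
                (A == B): β-rule — branch into A, B  //  !A, !B.
                  branch 2.1.1.1.1 (add A, B):
                    ○ open, literals {A=1, B=1, C=0, D=1, F=0}.
                  branch 2.1.1.1.2 (add !A, !B):
                    × closes — contains both B and !B.
              branch 2.1.1.2 (add !(A == B), !B):
                × closes — contains both B and !B.
          branch 2.1.2 (add (!B || C)):
            !!((A == B) == B): β-rule — branch into (A == B), B  //  !(A == B), !B.
              branch 2.1.2.1 (add (A == B), B):
                (!B || C): β-rule — branch into !B  //  C.
                  branch 2.1.2.1.1 (add !B):
                    × closes — contains both B and !B.
                  branch 2.1.2.1.2 (add C):
                    × closes — contains both C and !C.
              branch 2.1.2.2 (add !(A == B), !B):
                × closes — contains both B and !B.
      branch 2.2 (add E):
        (D || (!B || C)): β-rule — branch into D  //  (!B || C).
          branch 2.2.1 (add D):
            !!((A == B) == B): β-rule — branch into (A == B), B  //  !(A == B), !B.
              branch 2.2.1.1 (add (A == B), B):
                (A == B): β-rule — branch into A, B  //  !A, !B.
                  branch 2.2.1.1.1 (add A, B):
                    ○ open, literals {A=1, B=1, C=0, D=1, E=1, F=0}.
                  branch 2.2.1.1.2 (add !A, !B):
                    × closes — contains both B and !B.
              branch 2.2.1.2 (add !(A == B), !B):
                !(A == B): β-rule — branch into A, !B  //  !A, B.
                  branch 2.2.1.2.1 (add A, !B):
                    ○ open, literals {A=1, B=0, C=0, D=1, E=1, F=0}.
                  branch 2.2.1.2.2 (add !A, B):
                    × closes — contains both B and !B.
          branch 2.2.2 (add (!B || C)):
            !!((A == B) == B): β-rule — branch into (A == B), B  //  !(A == B), !B.
              branch 2.2.2.1 (add (A == B), B):
                (!B || C): β-rule — branch into !B  //  C.
                  branch 2.2.2.1.1 (add !B):
                    × closes — contains both B and !B.
                  branch 2.2.2.1.2 (add C):
                    × closes — contains both C and !C.
              branch 2.2.2.2 (add !(A == B), !B):
                (!B || C): β-rule — branch into !B  //  C.
                  branch 2.2.2.2.1 (add !B):
                    !(A == B): β-rule — branch into A, !B  //  !A, B.
                      branch 2.2.2.2.1.1 (add A, !B):
                        ○ open, literals {A=1, B=0, C=0, E=1, F=0}.
                      branch 2.2.2.2.1.2 (add !A, B):
                        × closes — contains both B and !B.
                  branch 2.2.2.2.2 (add C):
                    × closes — contains both C and !C.
21 branches closed, 6 open.
An open branch gives a countermodel: A=1, B=1, C=0, D=1 (unmentioned atoms arbitrary); the premises hold there but the conclusion fails.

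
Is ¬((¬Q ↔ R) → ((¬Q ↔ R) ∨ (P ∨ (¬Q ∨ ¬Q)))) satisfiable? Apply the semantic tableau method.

Unsatisfiable

Initial set: {T ¬((¬Q ↔ R) → ((¬Q ↔ R) ∨ (P ∨ (¬Q ∨ ¬Q))))}.
T ¬((¬Q ↔ R) → ((¬Q ↔ R) ∨ (P ∨ (¬Q ∨ ¬Q)))): α-rule — add T (¬Q ↔ R), F ((¬Q ↔ R) ∨ (P ∨ (¬Q ∨ ¬Q))).
F ((¬Q ↔ R) ∨ (P ∨ (¬Q ∨ ¬Q))): α-rule — add F (¬Q ↔ R), F (P ∨ (¬Q ∨ ¬Q)).
F (P ∨ (¬Q ∨ ¬Q)): α-rule — add F P, F (¬Q ∨ ¬Q).
F (¬Q ∨ ¬Q): α-rule — add F ¬Q, F ¬Q.
T (¬Q ↔ R): β-rule — branch into T ¬Q, T R  //  F ¬Q, F R.
  branch 1 (add T ¬Q, T R):
    × closes — contains both Q and ¬Q.
  branch 2 (add F ¬Q, F R):
    F (¬Q ↔ R): β-rule — branch into T ¬Q, F R  //  F ¬Q, T R.
      branch 2.1 (add T ¬Q, F R):
        × closes — contains both Q and ¬Q.
      branch 2.2 (add F ¬Q, T R):
        × closes — contains both R and ¬R.
All 3 branches close.
Every branch closed; the formula is unsatisfiable.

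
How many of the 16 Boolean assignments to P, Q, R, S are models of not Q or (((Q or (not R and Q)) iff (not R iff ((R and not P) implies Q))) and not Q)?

Initial set: {(not Q or (((Q or (not R and Q)) iff (not R iff ((R and not P) implies Q))) and not Q))}.
(not Q or (((Q or (not R and Q)) iff (not R iff ((R and not P) implies Q))) and not Q)): β-rule — branch into not Q  //  (((Q or (not R and Q)) iff (not R iff ((R and not P) implies Q))) and not Q).
  branch 1 (add not Q):
    ○ open, literals {Q=0}.
  branch 2 (add (((Q or (not R and Q)) iff (not R iff ((R and not P) implies Q))) and not Q)):
    (((Q or (not R and Q)) iff (not R iff ((R and not P) implies Q))) and not Q): α-rule — add ((Q or (not R and Q)) iff (not R iff ((R and not P) implies Q))), not Q.
    ((Q or (not R and Q)) iff (not R iff ((R and not P) implies Q))): β-rule — branch into (Q or (not R and Q)), (not R iff ((R and not P) implies Q))  //  not (Q or (not R and Q)), not (not R iff ((R and not P) implies Q)).
      branch 2.1 (add (Q or (not R and Q)), (not R iff ((R and not P) implies Q))):
        (Q or (not R and Q)): β-rule — branch into Q  //  (not R and Q).
          branch 2.1.1 (add Q):
            × closes — contains both Q and not Q.
          branch 2.1.2 (add (not R and Q)):
            (not R and Q): α-rule — add not R, Q.
            × closes — contains both Q and not Q.
      branch 2.2 (add not (Q or (not R and Q)), not (not R iff ((R and not P) implies Q))):
        not (Q or (not R and Q)): α-rule — add not Q, not (not R and Q).
        not (not R iff ((R and not P) implies Q)): β-rule — branch into not R, not ((R and not P) implies Q)  //  not not R, ((R and not P) implies Q).
          branch 2.2.1 (add not R, not ((R and not P) implies Q)):
            not ((R and not P) implies Q): α-rule — add (R and not P), not Q.
            (R and not P): α-rule — add R, not P.
            × closes — contains both R and not R.
          branch 2.2.2 (add not not R, ((R and not P) implies Q)):
            not (not R and Q): β-rule — branch into not not R  //  not Q.
              branch 2.2.2.1 (add not not R):
                ((R and not P) implies Q): β-rule — branch into not (R and not P)  //  Q.
                  branch 2.2.2.1.1 (add not (R and not P)):
                    not (R and not P): β-rule — branch into not R  //  not not P.
                      branch 2.2.2.1.1.1 (add not R):
                        × closes — contains both R and not R.
                      branch 2.2.2.1.1.2 (add not not P):
                        ○ open, literals {P=1, Q=0, R=1}.
                  branch 2.2.2.1.2 (add Q):
                    × closes — contains both Q and not Q.
              branch 2.2.2.2 (add not Q):
                ((R and not P) implies Q): β-rule — branch into not (R and not P)  //  Q.
                  branch 2.2.2.2.1 (add not (R and not P)):
                    not (R and not P): β-rule — branch into not R  //  not not P.
                      branch 2.2.2.2.1.1 (add not R):
                        × closes — contains both R and not R.
                      branch 2.2.2.2.1.2 (add not not P):
                        ○ open, literals {P=1, Q=0, R=1}.
                  branch 2.2.2.2.2 (add Q):
                    × closes — contains both Q and not Q.
7 branches closed, 3 open.
Each open branch fixes some atoms; the unmentioned ones are free. Counting distinct full assignments: branch {Q=0} (P, R, S) contributes 8 new; branch {P=1, Q=0, R=1} (S) contributes 0 new; branch {P=1, Q=0, R=1} (S) contributes 0 new. Total: 8.

8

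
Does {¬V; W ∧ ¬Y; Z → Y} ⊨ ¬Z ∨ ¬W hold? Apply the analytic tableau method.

Yes

Initial set: {¬V; (W ∧ ¬Y); (Z → Y); ¬(¬Z ∨ ¬W)}.
(W ∧ ¬Y): α-rule — add W, ¬Y.
¬(¬Z ∨ ¬W): α-rule — add ¬¬Z, ¬¬W.
(Z → Y): β-rule — branch into ¬Z  //  Y.
  branch 1 (add ¬Z):
    × closes — contains both Z and ¬Z.
  branch 2 (add Y):
    × closes — contains both Y and ¬Y.
All 2 branches close.
Every branch closed, so the premises entail the conclusion.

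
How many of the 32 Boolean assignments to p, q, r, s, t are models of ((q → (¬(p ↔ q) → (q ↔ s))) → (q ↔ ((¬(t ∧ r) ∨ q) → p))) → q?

Initial set: {(((q → (¬(p ↔ q) → (q ↔ s))) → (q ↔ ((¬(t ∧ r) ∨ q) → p))) → q)}.
(((q → (¬(p ↔ q) → (q ↔ s))) → (q ↔ ((¬(t ∧ r) ∨ q) → p))) → q): β-rule — branch into ¬((q → (¬(p ↔ q) → (q ↔ s))) → (q ↔ ((¬(t ∧ r) ∨ q) → p)))  //  q.
  branch 1 (add ¬((q → (¬(p ↔ q) → (q ↔ s))) → (q ↔ ((¬(t ∧ r) ∨ q) → p)))):
    ¬((q → (¬(p ↔ q) → (q ↔ s))) → (q ↔ ((¬(t ∧ r) ∨ q) → p))): α-rule — add (q → (¬(p ↔ q) → (q ↔ s))), ¬(q ↔ ((¬(t ∧ r) ∨ q) → p)).
    (q → (¬(p ↔ q) → (q ↔ s))): β-rule — branch into ¬q  //  (¬(p ↔ q) → (q ↔ s)).
      branch 1.1 (add ¬q):
        ¬(q ↔ ((¬(t ∧ r) ∨ q) → p)): β-rule — branch into q, ¬((¬(t ∧ r) ∨ q) → p)  //  ¬q, ((¬(t ∧ r) ∨ q) → p).
          branch 1.1.1 (add q, ¬((¬(t ∧ r) ∨ q) → p)):
            × closes — contains both q and ¬q.
          branch 1.1.2 (add ¬q, ((¬(t ∧ r) ∨ q) → p)):
            ((¬(t ∧ r) ∨ q) → p): β-rule — branch into ¬(¬(t ∧ r) ∨ q)  //  p.
              branch 1.1.2.1 (add ¬(¬(t ∧ r) ∨ q)):
                ¬(¬(t ∧ r) ∨ q): α-rule — add ¬¬(t ∧ r), ¬q.
                ¬¬(t ∧ r): α-rule — add t, r.
                ○ open, literals {q=F, r=T, t=T}.
              branch 1.1.2.2 (add p):
                ○ open, literals {p=T, q=F}.
      branch 1.2 (add (¬(p ↔ q) → (q ↔ s))):
        ¬(q ↔ ((¬(t ∧ r) ∨ q) → p)): β-rule — branch into q, ¬((¬(t ∧ r) ∨ q) → p)  //  ¬q, ((¬(t ∧ r) ∨ q) → p).
          branch 1.2.1 (add q, ¬((¬(t ∧ r) ∨ q) → p)):
            ¬((¬(t ∧ r) ∨ q) → p): α-rule — add (¬(t ∧ r) ∨ q), ¬p.
            (¬(p ↔ q) → (q ↔ s)): β-rule — branch into ¬¬(p ↔ q)  //  (q ↔ s).
              branch 1.2.1.1 (add ¬¬(p ↔ q)):
                (¬(t ∧ r) ∨ q): β-rule — branch into ¬(t ∧ r)  //  q.
                  branch 1.2.1.1.1 (add ¬(t ∧ r)):
                    ¬¬(p ↔ q): β-rule — branch into p, q  //  ¬p, ¬q.
                      branch 1.2.1.1.1.1 (add p, q):
                        × closes — contains both p and ¬p.
                      branch 1.2.1.1.1.2 (add ¬p, ¬q):
                        × closes — contains both q and ¬q.
                  branch 1.2.1.1.2 (add q):
                    ¬¬(p ↔ q): β-rule — branch into p, q  //  ¬p, ¬q.
                      branch 1.2.1.1.2.1 (add p, q):
                        × closes — contains both p and ¬p.
                      branch 1.2.1.1.2.2 (add ¬p, ¬q):
                        × closes — contains both q and ¬q.
              branch 1.2.1.2 (add (q ↔ s)):
                (¬(t ∧ r) ∨ q): β-rule — branch into ¬(t ∧ r)  //  q.
                  branch 1.2.1.2.1 (add ¬(t ∧ r)):
                    (q ↔ s): β-rule — branch into q, s  //  ¬q, ¬s.
                      branch 1.2.1.2.1.1 (add q, s):
                        ¬(t ∧ r): β-rule — branch into ¬t  //  ¬r.
                          branch 1.2.1.2.1.1.1 (add ¬t):
                            ○ open, literals {p=F, q=T, s=T, t=F}.
                          branch 1.2.1.2.1.1.2 (add ¬r):
                            ○ open, literals {p=F, q=T, r=F, s=T}.
                      branch 1.2.1.2.1.2 (add ¬q, ¬s):
                        × closes — contains both q and ¬q.
                  branch 1.2.1.2.2 (add q):
                    (q ↔ s): β-rule — branch into q, s  //  ¬q, ¬s.
                      branch 1.2.1.2.2.1 (add q, s):
                        ○ open, literals {p=F, q=T, s=T}.
                      branch 1.2.1.2.2.2 (add ¬q, ¬s):
                        × closes — contains both q and ¬q.
          branch 1.2.2 (add ¬q, ((¬(t ∧ r) ∨ q) → p)):
            (¬(p ↔ q) → (q ↔ s)): β-rule — branch into ¬¬(p ↔ q)  //  (q ↔ s).
              branch 1.2.2.1 (add ¬¬(p ↔ q)):
                ((¬(t ∧ r) ∨ q) → p): β-rule — branch into ¬(¬(t ∧ r) ∨ q)  //  p.
                  branch 1.2.2.1.1 (add ¬(¬(t ∧ r) ∨ q)):
                    ¬(¬(t ∧ r) ∨ q): α-rule — add ¬¬(t ∧ r), ¬q.
                    ¬¬(t ∧ r): α-rule — add t, r.
                    ¬¬(p ↔ q): β-rule — branch into p, q  //  ¬p, ¬q.
                      branch 1.2.2.1.1.1 (add p, q):
                        × closes — contains both q and ¬q.
                      branch 1.2.2.1.1.2 (add ¬p, ¬q):
                        ○ open, literals {p=F, q=F, r=T, t=T}.
                  branch 1.2.2.1.2 (add p):
                    ¬¬(p ↔ q): β-rule — branch into p, q  //  ¬p, ¬q.
                      branch 1.2.2.1.2.1 (add p, q):
                        × closes — contains both q and ¬q.
                      branch 1.2.2.1.2.2 (add ¬p, ¬q):
                        × closes — contains both p and ¬p.
              branch 1.2.2.2 (add (q ↔ s)):
                ((¬(t ∧ r) ∨ q) → p): β-rule — branch into ¬(¬(t ∧ r) ∨ q)  //  p.
                  branch 1.2.2.2.1 (add ¬(¬(t ∧ r) ∨ q)):
                    ¬(¬(t ∧ r) ∨ q): α-rule — add ¬¬(t ∧ r), ¬q.
                    ¬¬(t ∧ r): α-rule — add t, r.
                    (q ↔ s): β-rule — branch into q, s  //  ¬q, ¬s.
                      branch 1.2.2.2.1.1 (add q, s):
                        × closes — contains both q and ¬q.
                      branch 1.2.2.2.1.2 (add ¬q, ¬s):
                        ○ open, literals {q=F, r=T, s=F, t=T}.
                  branch 1.2.2.2.2 (add p):
                    (q ↔ s): β-rule — branch into q, s  //  ¬q, ¬s.
                      branch 1.2.2.2.2.1 (add q, s):
                        × closes — contains both q and ¬q.
                      branch 1.2.2.2.2.2 (add ¬q, ¬s):
                        ○ open, literals {p=T, q=F, s=F}.
  branch 2 (add q):
    ○ open, literals {q=T}.
12 branches closed, 9 open.
Each open branch fixes some atoms; the unmentioned ones are free. Counting distinct full assignments: branch {q=F, r=T, t=T} (p, s) contributes 4 new; branch {p=T, q=F} (r, s, t) contributes 6 new; branch {p=F, q=T, s=T, t=F} (r) contributes 2 new; branch {p=F, q=T, r=F, s=T} (t) contributes 1 new; branch {p=F, q=T, s=T} (r, t) contributes 1 new; branch {p=F, q=F, r=T, t=T} (s) contributes 0 new; branch {q=F, r=T, s=F, t=T} (p) contributes 0 new; branch {p=T, q=F, s=F} (r, t) contributes 0 new; branch {q=T} (p, r, s, t) contributes 12 new. Total: 26.

26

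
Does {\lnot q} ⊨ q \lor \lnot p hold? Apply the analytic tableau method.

No

Initial set: {\lnot q; \lnot (q \lor \lnot p)}.
\lnot (q \lor \lnot p): α-rule — add \lnot q, \lnot \lnot p.
○ open, literals {p=T, q=F}.
0 branches closed, 1 open.
An open branch gives a countermodel: p=T, q=F (unmentioned atoms arbitrary); the premises hold there but the conclusion fails.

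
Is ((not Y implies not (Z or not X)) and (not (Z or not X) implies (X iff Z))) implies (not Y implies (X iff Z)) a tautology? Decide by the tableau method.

Assume the negation and expand:
Initial set: {F (((not Y implies not (Z or not X)) and (not (Z or not X) implies (X iff Z))) implies (not Y implies (X iff Z)))}.
F (((not Y implies not (Z or not X)) and (not (Z or not X) implies (X iff Z))) implies (not Y implies (X iff Z))): α-rule — add T ((not Y implies not (Z or not X)) and (not (Z or not X) implies (X iff Z))), F (not Y implies (X iff Z)).
T ((not Y implies not (Z or not X)) and (not (Z or not X) implies (X iff Z))): α-rule — add T (not Y implies not (Z or not X)), T (not (Z or not X) implies (X iff Z)).
F (not Y implies (X iff Z)): α-rule — add T not Y, F (X iff Z).
T (not Y implies not (Z or not X)): β-rule — branch into F not Y  //  T not (Z or not X).
  branch 1 (add F not Y):
    × closes — contains both Y and not Y.
  branch 2 (add T not (Z or not X)):
    T not (Z or not X): α-rule — add F Z, F not X.
    T (not (Z or not X) implies (X iff Z)): β-rule — branch into F not (Z or not X)  //  T (X iff Z).
      branch 2.1 (add F not (Z or not X)):
        F (X iff Z): β-rule — branch into T X, F Z  //  F X, T Z.
          branch 2.1.1 (add T X, F Z):
            F not (Z or not X): β-rule — branch into T Z  //  T not X.
              branch 2.1.1.1 (add T Z):
                × closes — contains both Z and not Z.
              branch 2.1.1.2 (add T not X):
                × closes — contains both X and not X.
          branch 2.1.2 (add F X, T Z):
            × closes — contains both X and not X.
      branch 2.2 (add T (X iff Z)):
        F (X iff Z): β-rule — branch into T X, F Z  //  F X, T Z.
          branch 2.2.1 (add T X, F Z):
            T (X iff Z): β-rule — branch into T X, T Z  //  F X, F Z.
              branch 2.2.1.1 (add T X, T Z):
                × closes — contains both Z and not Z.
              branch 2.2.1.2 (add F X, F Z):
                × closes — contains both X and not X.
          branch 2.2.2 (add F X, T Z):
            × closes — contains both X and not X.
All 7 branches close.
Every branch closed, so the negation is unsatisfiable and the formula is valid.

Valid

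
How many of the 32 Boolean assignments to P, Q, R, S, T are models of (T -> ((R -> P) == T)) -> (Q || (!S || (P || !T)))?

31

Initial set: {((T -> ((R -> P) == T)) -> (Q || (!S || (P || !T))))}.
((T -> ((R -> P) == T)) -> (Q || (!S || (P || !T)))): β-rule — branch into !(T -> ((R -> P) == T))  //  (Q || (!S || (P || !T))).
  branch 1 (add !(T -> ((R -> P) == T))):
    !(T -> ((R -> P) == T)): α-rule — add T, !((R -> P) == T).
    !((R -> P) == T): β-rule — branch into (R -> P), !T  //  !(R -> P), T.
      branch 1.1 (add (R -> P), !T):
        × closes — contains both T and !T.
      branch 1.2 (add !(R -> P), T):
        !(R -> P): α-rule — add R, !P.
        ○ open, literals {P=0, R=1, T=1}.
  branch 2 (add (Q || (!S || (P || !T)))):
    (Q || (!S || (P || !T))): β-rule — branch into Q  //  (!S || (P || !T)).
      branch 2.1 (add Q):
        ○ open, literals {Q=1}.
      branch 2.2 (add (!S || (P || !T))):
        (!S || (P || !T)): β-rule — branch into !S  //  (P || !T).
          branch 2.2.1 (add !S):
            ○ open, literals {S=0}.
          branch 2.2.2 (add (P || !T)):
            (P || !T): β-rule — branch into P  //  !T.
              branch 2.2.2.1 (add P):
                ○ open, literals {P=1}.
              branch 2.2.2.2 (add !T):
                ○ open, literals {T=0}.
1 branch closed, 5 open.
Each open branch fixes some atoms; the unmentioned ones are free. Counting distinct full assignments: branch {P=0, R=1, T=1} (Q, S) contributes 4 new; branch {Q=1} (P, R, S, T) contributes 14 new; branch {S=0} (P, Q, R, T) contributes 7 new; branch {P=1} (Q, R, S, T) contributes 4 new; branch {T=0} (P, Q, R, S) contributes 2 new. Total: 31.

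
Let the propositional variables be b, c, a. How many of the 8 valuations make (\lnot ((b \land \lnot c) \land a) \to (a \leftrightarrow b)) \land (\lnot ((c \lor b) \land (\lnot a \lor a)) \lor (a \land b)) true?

3

Initial set: {((\lnot ((b \land \lnot c) \land a) \to (a \leftrightarrow b)) \land (\lnot ((c \lor b) \land (\lnot a \lor a)) \lor (a \land b)))}.
((\lnot ((b \land \lnot c) \land a) \to (a \leftrightarrow b)) \land (\lnot ((c \lor b) \land (\lnot a \lor a)) \lor (a \land b))): α-rule — add (\lnot ((b \land \lnot c) \land a) \to (a \leftrightarrow b)), (\lnot ((c \lor b) \land (\lnot a \lor a)) \lor (a \land b)).
(\lnot ((b \land \lnot c) \land a) \to (a \leftrightarrow b)): β-rule — branch into \lnot \lnot ((b \land \lnot c) \land a)  //  (a \leftrightarrow b).
  branch 1 (add \lnot \lnot ((b \land \lnot c) \land a)):
    \lnot \lnot ((b \land \lnot c) \land a): α-rule — add (b \land \lnot c), a.
    (b \land \lnot c): α-rule — add b, \lnot c.
    (\lnot ((c \lor b) \land (\lnot a \lor a)) \lor (a \land b)): β-rule — branch into \lnot ((c \lor b) \land (\lnot a \lor a))  //  (a \land b).
      branch 1.1 (add \lnot ((c \lor b) \land (\lnot a \lor a))):
        \lnot ((c \lor b) \land (\lnot a \lor a)): β-rule — branch into \lnot (c \lor b)  //  \lnot (\lnot a \lor a).
          branch 1.1.1 (add \lnot (c \lor b)):
            \lnot (c \lor b): α-rule — add \lnot c, \lnot b.
            × closes — contains both b and \lnot b.
          branch 1.1.2 (add \lnot (\lnot a \lor a)):
            \lnot (\lnot a \lor a): α-rule — add \lnot \lnot a, \lnot a.
            × closes — contains both a and \lnot a.
      branch 1.2 (add (a \land b)):
        (a \land b): α-rule — add a, b.
        ○ open, literals {a=T, b=T, c=F}.
  branch 2 (add (a \leftrightarrow b)):
    (\lnot ((c \lor b) \land (\lnot a \lor a)) \lor (a \land b)): β-rule — branch into \lnot ((c \lor b) \land (\lnot a \lor a))  //  (a \land b).
      branch 2.1 (add \lnot ((c \lor b) \land (\lnot a \lor a))):
        (a \leftrightarrow b): β-rule — branch into a, b  //  \lnot a, \lnot b.
          branch 2.1.1 (add a, b):
            \lnot ((c \lor b) \land (\lnot a \lor a)): β-rule — branch into \lnot (c \lor b)  //  \lnot (\lnot a \lor a).
              branch 2.1.1.1 (add \lnot (c \lor b)):
                \lnot (c \lor b): α-rule — add \lnot c, \lnot b.
                × closes — contains both b and \lnot b.
              branch 2.1.1.2 (add \lnot (\lnot a \lor a)):
                \lnot (\lnot a \lor a): α-rule — add \lnot \lnot a, \lnot a.
                × closes — contains both a and \lnot a.
          branch 2.1.2 (add \lnot a, \lnot b):
            \lnot ((c \lor b) \land (\lnot a \lor a)): β-rule — branch into \lnot (c \lor b)  //  \lnot (\lnot a \lor a).
              branch 2.1.2.1 (add \lnot (c \lor b)):
                \lnot (c \lor b): α-rule — add \lnot c, \lnot b.
                ○ open, literals {a=F, b=F, c=F}.
              branch 2.1.2.2 (add \lnot (\lnot a \lor a)):
                \lnot (\lnot a \lor a): α-rule — add \lnot \lnot a, \lnot a.
                × closes — contains both a and \lnot a.
      branch 2.2 (add (a \land b)):
        (a \land b): α-rule — add a, b.
        (a \leftrightarrow b): β-rule — branch into a, b  //  \lnot a, \lnot b.
          branch 2.2.1 (add a, b):
            ○ open, literals {a=T, b=T}.
          branch 2.2.2 (add \lnot a, \lnot b):
            × closes — contains both a and \lnot a.
6 branches closed, 3 open.
Each open branch fixes some atoms; the unmentioned ones are free. Counting distinct full assignments: branch {a=T, b=T, c=F} (none free) contributes 1 new; branch {a=F, b=F, c=F} (none free) contributes 1 new; branch {a=T, b=T} (c) contributes 1 new. Total: 3.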